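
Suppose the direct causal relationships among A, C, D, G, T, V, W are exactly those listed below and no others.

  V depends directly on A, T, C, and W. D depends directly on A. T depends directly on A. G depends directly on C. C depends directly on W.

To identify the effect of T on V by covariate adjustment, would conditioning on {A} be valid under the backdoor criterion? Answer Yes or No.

Yes

Backdoor paths from T to V (paths whose first edge points into T):
  P1: T <- A -> V
Condition 1 (no descendant of T in the set): holds — descendants of T are {V}; none are in {A}.
Condition 2 (every backdoor path blocked by {A}):
  P1: blocked at fork node A ∈ conditioning set.
{A} satisfies the backdoor criterion.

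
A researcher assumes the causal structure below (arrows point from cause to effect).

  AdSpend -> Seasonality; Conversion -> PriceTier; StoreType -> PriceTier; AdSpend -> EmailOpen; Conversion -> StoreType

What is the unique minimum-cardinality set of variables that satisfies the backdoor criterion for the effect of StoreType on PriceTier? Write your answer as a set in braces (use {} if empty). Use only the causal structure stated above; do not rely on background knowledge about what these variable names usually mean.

Variables eligible for adjustment (non-descendants of StoreType, excluding StoreType and PriceTier): {AdSpend, Conversion, EmailOpen, Seasonality}.
Backdoor paths from StoreType to PriceTier:
  P1: StoreType <- Conversion -> PriceTier
The empty set is not sufficient: P1 (StoreType <- Conversion -> PriceTier) has no collider blocking it and no conditioned non-collider, so it is open.
Try {Conversion}:
  P1: blocked at fork node Conversion ∈ conditioning set.
{Conversion} contains no descendant of StoreType and blocks every backdoor path.
No other singleton works — e.g. {AdSpend} leaves P1 open — so {Conversion} is the unique smallest valid adjustment set.

{Conversion}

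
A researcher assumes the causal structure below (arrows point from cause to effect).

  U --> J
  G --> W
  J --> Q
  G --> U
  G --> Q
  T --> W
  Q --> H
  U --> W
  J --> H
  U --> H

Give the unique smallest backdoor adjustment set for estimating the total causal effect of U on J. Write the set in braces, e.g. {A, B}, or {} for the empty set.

Variables eligible for adjustment (non-descendants of U, excluding U and J): {G, T}.
Backdoor paths from U to J:
  P1: U <- G -> Q <- J
  P2: U <- G -> Q -> H <- J
Each backdoor path contains an unconditioned collider, so every path is already blocked with the empty conditioning set:
  P1: blocked at collider Q (neither it nor any descendant is in the conditioning set).
  P2: blocked at collider H (neither it nor any descendant is in the conditioning set).
The empty set is therefore the unique smallest valid set.

{}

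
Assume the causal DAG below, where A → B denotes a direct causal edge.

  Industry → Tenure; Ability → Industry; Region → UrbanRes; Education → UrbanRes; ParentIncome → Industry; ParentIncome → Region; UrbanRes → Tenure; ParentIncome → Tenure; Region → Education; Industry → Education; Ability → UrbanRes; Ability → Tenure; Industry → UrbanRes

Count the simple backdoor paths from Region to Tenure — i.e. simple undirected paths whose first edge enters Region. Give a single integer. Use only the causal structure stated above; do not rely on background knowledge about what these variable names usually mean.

8

A backdoor path from Region to Tenure is any simple undirected path whose first edge points into Region (i.e. leaves Region via a parent).
Parents of Region: {ParentIncome}.
Enumerating:
  P1: Region <- ParentIncome -> Industry <- Ability -> UrbanRes -> Tenure
  P2: Region <- ParentIncome -> Industry <- Ability -> Tenure
  P3: Region <- ParentIncome -> Industry -> Education -> UrbanRes <- Ability -> Tenure
  P4: Region <- ParentIncome -> Industry -> Education -> UrbanRes -> Tenure
  P5: Region <- ParentIncome -> Industry -> UrbanRes <- Ability -> Tenure
  P6: Region <- ParentIncome -> Industry -> UrbanRes -> Tenure
  P7: Region <- ParentIncome -> Industry -> Tenure
  P8: Region <- ParentIncome -> Tenure
That exhausts the simple backdoor paths. Count: 8.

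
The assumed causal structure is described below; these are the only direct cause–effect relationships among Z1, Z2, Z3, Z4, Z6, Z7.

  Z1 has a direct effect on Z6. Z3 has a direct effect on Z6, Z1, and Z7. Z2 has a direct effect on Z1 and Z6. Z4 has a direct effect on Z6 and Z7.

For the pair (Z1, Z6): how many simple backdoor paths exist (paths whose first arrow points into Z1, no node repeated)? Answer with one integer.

3

A backdoor path from Z1 to Z6 is any simple undirected path whose first edge points into Z1 (i.e. leaves Z1 via a parent).
Parents of Z1: {Z2, Z3}.
Enumerating:
  P1: Z1 <- Z3 -> Z7 <- Z4 -> Z6
  P2: Z1 <- Z3 -> Z6
  P3: Z1 <- Z2 -> Z6
That exhausts the simple backdoor paths. Count: 3.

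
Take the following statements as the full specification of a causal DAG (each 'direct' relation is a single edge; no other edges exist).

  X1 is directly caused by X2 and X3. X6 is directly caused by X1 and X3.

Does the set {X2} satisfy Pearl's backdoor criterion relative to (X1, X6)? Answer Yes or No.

Backdoor paths from X1 to X6 (paths whose first edge points into X1):
  P1: X1 <- X3 -> X6
Condition 1 (no descendant of X1 in the set): holds — descendants of X1 are {X6}; none are in {X2}.
Condition 2 (every backdoor path blocked by {X2}):
  P1: open — no interior node is in the conditioning set.
{X2} does not satisfy the backdoor criterion.

No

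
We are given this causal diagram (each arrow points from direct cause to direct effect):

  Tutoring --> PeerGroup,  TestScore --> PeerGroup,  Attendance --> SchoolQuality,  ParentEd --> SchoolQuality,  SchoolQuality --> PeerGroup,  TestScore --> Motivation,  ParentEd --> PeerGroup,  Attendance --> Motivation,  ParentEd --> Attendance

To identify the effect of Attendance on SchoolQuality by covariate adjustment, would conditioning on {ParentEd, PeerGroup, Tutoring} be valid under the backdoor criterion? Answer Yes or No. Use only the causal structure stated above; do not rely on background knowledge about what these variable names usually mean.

Backdoor paths from Attendance to SchoolQuality (paths whose first edge points into Attendance):
  P1: Attendance <- ParentEd -> SchoolQuality
  P2: Attendance <- ParentEd -> PeerGroup <- SchoolQuality
Condition 1 (no descendant of Attendance in the set): FAILS — PeerGroup is a descendant of Attendance.
Condition 2 (every backdoor path blocked by {ParentEd, PeerGroup, Tutoring}):
  P1: blocked at fork node ParentEd ∈ conditioning set.
  P2: blocked at fork node ParentEd ∈ conditioning set.
{ParentEd, PeerGroup, Tutoring} does not satisfy the backdoor criterion.

No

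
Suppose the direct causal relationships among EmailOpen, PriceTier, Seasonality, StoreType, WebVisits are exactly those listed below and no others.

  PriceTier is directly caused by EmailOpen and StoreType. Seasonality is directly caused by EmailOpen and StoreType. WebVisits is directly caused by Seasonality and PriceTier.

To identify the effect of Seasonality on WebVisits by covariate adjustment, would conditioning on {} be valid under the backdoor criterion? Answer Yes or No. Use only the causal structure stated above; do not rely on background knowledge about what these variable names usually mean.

Backdoor paths from Seasonality to WebVisits (paths whose first edge points into Seasonality):
  P1: Seasonality <- EmailOpen -> PriceTier -> WebVisits
  P2: Seasonality <- StoreType -> PriceTier -> WebVisits
Condition 1 (no descendant of Seasonality in the set): holds — descendants of Seasonality are {WebVisits}; none are in {}.
Condition 2 (every backdoor path blocked by {}):
  P1: open — no interior node is in the conditioning set.
  P2: open — no interior node is in the conditioning set.
{} does not satisfy the backdoor criterion.

No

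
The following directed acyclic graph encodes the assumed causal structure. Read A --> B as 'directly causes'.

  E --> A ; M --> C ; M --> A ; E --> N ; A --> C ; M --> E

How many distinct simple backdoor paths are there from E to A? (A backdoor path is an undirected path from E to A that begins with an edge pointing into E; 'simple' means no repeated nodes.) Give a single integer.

2

A backdoor path from E to A is any simple undirected path whose first edge points into E (i.e. leaves E via a parent).
Parents of E: {M}.
Enumerating:
  P1: E <- M -> A
  P2: E <- M -> C <- A
That exhausts the simple backdoor paths. Count: 2.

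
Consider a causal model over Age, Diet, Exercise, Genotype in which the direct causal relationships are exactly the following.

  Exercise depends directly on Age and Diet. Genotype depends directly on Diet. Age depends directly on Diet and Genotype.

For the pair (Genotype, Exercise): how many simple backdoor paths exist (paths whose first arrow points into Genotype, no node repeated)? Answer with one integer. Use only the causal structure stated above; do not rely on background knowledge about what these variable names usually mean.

A backdoor path from Genotype to Exercise is any simple undirected path whose first edge points into Genotype (i.e. leaves Genotype via a parent).
Parents of Genotype: {Diet}.
Enumerating:
  P1: Genotype <- Diet -> Age -> Exercise
  P2: Genotype <- Diet -> Exercise
That exhausts the simple backdoor paths. Count: 2.

2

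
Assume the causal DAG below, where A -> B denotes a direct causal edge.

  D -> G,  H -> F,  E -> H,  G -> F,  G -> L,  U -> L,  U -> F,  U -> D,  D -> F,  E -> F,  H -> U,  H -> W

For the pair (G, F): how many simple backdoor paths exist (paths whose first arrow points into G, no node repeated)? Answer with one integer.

A backdoor path from G to F is any simple undirected path whose first edge points into G (i.e. leaves G via a parent).
Parents of G: {D}.
Enumerating:
  P1: G <- D <- U <- H <- E -> F
  P2: G <- D <- U <- H -> F
  P3: G <- D <- U -> F
  P4: G <- D -> F
That exhausts the simple backdoor paths. Count: 4.

4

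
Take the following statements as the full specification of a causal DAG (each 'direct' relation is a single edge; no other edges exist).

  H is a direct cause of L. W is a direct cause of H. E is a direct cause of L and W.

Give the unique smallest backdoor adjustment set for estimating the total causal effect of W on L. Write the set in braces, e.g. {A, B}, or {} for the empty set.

{E}

Variables eligible for adjustment (non-descendants of W, excluding W and L): {E}.
Backdoor paths from W to L:
  P1: W <- E -> L
The empty set is not sufficient: P1 (W <- E -> L) has no collider blocking it and no conditioned non-collider, so it is open.
Try {E}:
  P1: blocked at fork node E ∈ conditioning set.
{E} contains no descendant of W and blocks every backdoor path.
{E} is the unique smallest valid adjustment set.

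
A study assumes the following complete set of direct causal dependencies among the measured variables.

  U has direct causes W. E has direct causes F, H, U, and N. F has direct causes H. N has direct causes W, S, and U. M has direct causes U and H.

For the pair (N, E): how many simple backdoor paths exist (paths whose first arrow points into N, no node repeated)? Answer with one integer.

A backdoor path from N to E is any simple undirected path whose first edge points into N (i.e. leaves N via a parent).
Parents of N: {S, U, W}.
Enumerating:
  P1: N <- W -> U -> M <- H -> F -> E
  P2: N <- W -> U -> M <- H -> E
  P3: N <- W -> U -> E
  P4: N <- U -> M <- H -> F -> E
  P5: N <- U -> M <- H -> E
  P6: N <- U -> E
That exhausts the simple backdoor paths. Count: 6.

6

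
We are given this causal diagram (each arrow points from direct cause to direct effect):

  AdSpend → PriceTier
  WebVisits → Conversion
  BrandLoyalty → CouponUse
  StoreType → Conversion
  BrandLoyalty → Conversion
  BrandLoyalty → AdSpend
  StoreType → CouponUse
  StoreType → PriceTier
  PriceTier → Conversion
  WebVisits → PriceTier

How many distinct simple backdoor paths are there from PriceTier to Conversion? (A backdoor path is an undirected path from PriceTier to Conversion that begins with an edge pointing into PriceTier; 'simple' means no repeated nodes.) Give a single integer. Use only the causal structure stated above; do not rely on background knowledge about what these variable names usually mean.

5

A backdoor path from PriceTier to Conversion is any simple undirected path whose first edge points into PriceTier (i.e. leaves PriceTier via a parent).
Parents of PriceTier: {AdSpend, StoreType, WebVisits}.
Enumerating:
  P1: PriceTier <- WebVisits -> Conversion
  P2: PriceTier <- StoreType -> CouponUse <- BrandLoyalty -> Conversion
  P3: PriceTier <- StoreType -> Conversion
  P4: PriceTier <- AdSpend <- BrandLoyalty -> CouponUse <- StoreType -> Conversion
  P5: PriceTier <- AdSpend <- BrandLoyalty -> Conversion
That exhausts the simple backdoor paths. Count: 5.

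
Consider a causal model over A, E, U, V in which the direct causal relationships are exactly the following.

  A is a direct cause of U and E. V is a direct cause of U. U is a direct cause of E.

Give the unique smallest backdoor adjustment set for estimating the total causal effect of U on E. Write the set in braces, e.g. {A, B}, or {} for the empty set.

Variables eligible for adjustment (non-descendants of U, excluding U and E): {A, V}.
Backdoor paths from U to E:
  P1: U <- A -> E
The empty set is not sufficient: P1 (U <- A -> E) has no collider blocking it and no conditioned non-collider, so it is open.
Try {A}:
  P1: blocked at fork node A ∈ conditioning set.
{A} contains no descendant of U and blocks every backdoor path.
No other singleton works — e.g. {V} leaves P1 open — so {A} is the unique smallest valid adjustment set.

{A}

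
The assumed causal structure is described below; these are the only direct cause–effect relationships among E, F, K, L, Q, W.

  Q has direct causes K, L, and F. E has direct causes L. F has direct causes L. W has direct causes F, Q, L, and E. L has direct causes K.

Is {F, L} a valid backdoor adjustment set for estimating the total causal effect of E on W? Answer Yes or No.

Backdoor paths from E to W (paths whose first edge points into E):
  P1: E <- L <- K -> Q <- F -> W
  P2: E <- L <- K -> Q -> W
  P3: E <- L -> F -> Q -> W
  P4: E <- L -> F -> W
  P5: E <- L -> Q <- F -> W
  P6: E <- L -> Q -> W
  P7: E <- L -> W
Condition 1 (no descendant of E in the set): holds — descendants of E are {W}; none are in {F, L}.
Condition 2 (every backdoor path blocked by {F, L}):
  P1: blocked at chain node L ∈ conditioning set.
  P2: blocked at chain node L ∈ conditioning set.
  P3: blocked at fork node L ∈ conditioning set.
  P4: blocked at fork node L ∈ conditioning set.
  P5: blocked at fork node L ∈ conditioning set.
  P6: blocked at fork node L ∈ conditioning set.
  P7: blocked at fork node L ∈ conditioning set.
{F, L} satisfies the backdoor criterion.

Yes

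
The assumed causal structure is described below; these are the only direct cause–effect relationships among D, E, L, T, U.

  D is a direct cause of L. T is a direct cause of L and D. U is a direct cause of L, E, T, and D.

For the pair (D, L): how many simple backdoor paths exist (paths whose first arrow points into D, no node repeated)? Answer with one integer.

A backdoor path from D to L is any simple undirected path whose first edge points into D (i.e. leaves D via a parent).
Parents of D: {T, U}.
Enumerating:
  P1: D <- U -> T -> L
  P2: D <- U -> L
  P3: D <- T <- U -> L
  P4: D <- T -> L
That exhausts the simple backdoor paths. Count: 4.

4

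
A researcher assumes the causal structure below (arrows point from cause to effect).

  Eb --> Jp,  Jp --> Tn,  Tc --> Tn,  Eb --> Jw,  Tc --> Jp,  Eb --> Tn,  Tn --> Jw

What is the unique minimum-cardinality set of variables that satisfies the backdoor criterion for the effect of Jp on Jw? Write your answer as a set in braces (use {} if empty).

{Eb, Tc}

Variables eligible for adjustment (non-descendants of Jp, excluding Jp and Jw): {Eb, Tc}.
Backdoor paths from Jp to Jw:
  P1: Jp <- Eb -> Tn -> Jw
  P2: Jp <- Eb -> Jw
  P3: Jp <- Tc -> Tn <- Eb -> Jw
  P4: Jp <- Tc -> Tn -> Jw
The empty set is not sufficient: P1 (Jp <- Eb -> Tn -> Jw) has no collider blocking it and no conditioned non-collider, so it is open.
Try {Eb, Tc}:
  P1: blocked at fork node Eb ∈ conditioning set.
  P2: blocked at fork node Eb ∈ conditioning set.
  P3: blocked at fork node Tc ∈ conditioning set.
  P4: blocked at fork node Tc ∈ conditioning set.
{Eb, Tc} contains no descendant of Jp and blocks every backdoor path.
Every element of {Eb, Tc} is needed (dropping Eb leaves P1 open; dropping Tc leaves P4 open), so no proper subset is valid.
Among all size-2 subsets of the eligible variables, only {Eb, Tc} blocks every backdoor path, so it is the unique smallest valid adjustment set.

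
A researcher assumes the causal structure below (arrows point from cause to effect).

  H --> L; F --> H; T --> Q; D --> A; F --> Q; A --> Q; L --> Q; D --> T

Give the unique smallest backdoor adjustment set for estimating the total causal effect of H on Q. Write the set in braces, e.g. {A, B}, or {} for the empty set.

Variables eligible for adjustment (non-descendants of H, excluding H and Q): {A, D, F, T}.
Backdoor paths from H to Q:
  P1: H <- F -> Q
The empty set is not sufficient: P1 (H <- F -> Q) has no collider blocking it and no conditioned non-collider, so it is open.
Try {F}:
  P1: blocked at fork node F ∈ conditioning set.
{F} contains no descendant of H and blocks every backdoor path.
No other singleton works — e.g. {D} leaves P1 open — so {F} is the unique smallest valid adjustment set.

{F}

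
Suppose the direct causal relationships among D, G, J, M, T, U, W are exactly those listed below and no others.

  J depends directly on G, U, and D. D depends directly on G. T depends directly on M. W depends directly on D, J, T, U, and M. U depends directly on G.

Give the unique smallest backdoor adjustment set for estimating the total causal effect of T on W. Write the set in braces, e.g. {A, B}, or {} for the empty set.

Variables eligible for adjustment (non-descendants of T, excluding T and W): {D, G, J, M, U}.
Backdoor paths from T to W:
  P1: T <- M -> W
The empty set is not sufficient: P1 (T <- M -> W) has no collider blocking it and no conditioned non-collider, so it is open.
Try {M}:
  P1: blocked at fork node M ∈ conditioning set.
{M} contains no descendant of T and blocks every backdoor path.
No other singleton works — e.g. {G} leaves P1 open — so {M} is the unique smallest valid adjustment set.

{M}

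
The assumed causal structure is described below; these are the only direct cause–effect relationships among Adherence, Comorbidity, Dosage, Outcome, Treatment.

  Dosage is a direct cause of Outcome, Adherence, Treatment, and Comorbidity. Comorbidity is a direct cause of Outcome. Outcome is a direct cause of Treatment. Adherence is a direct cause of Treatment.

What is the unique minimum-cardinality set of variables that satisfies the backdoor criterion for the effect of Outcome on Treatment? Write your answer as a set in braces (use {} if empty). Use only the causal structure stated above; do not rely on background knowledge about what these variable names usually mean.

Variables eligible for adjustment (non-descendants of Outcome, excluding Outcome and Treatment): {Adherence, Comorbidity, Dosage}.
Backdoor paths from Outcome to Treatment:
  P1: Outcome <- Dosage -> Adherence -> Treatment
  P2: Outcome <- Dosage -> Treatment
  P3: Outcome <- Comorbidity <- Dosage -> Adherence -> Treatment
  P4: Outcome <- Comorbidity <- Dosage -> Treatment
The empty set is not sufficient: P1 (Outcome <- Dosage -> Adherence -> Treatment) has no collider blocking it and no conditioned non-collider, so it is open.
Try {Dosage}:
  P1: blocked at fork node Dosage ∈ conditioning set.
  P2: blocked at fork node Dosage ∈ conditioning set.
  P3: blocked at fork node Dosage ∈ conditioning set.
  P4: blocked at fork node Dosage ∈ conditioning set.
{Dosage} contains no descendant of Outcome and blocks every backdoor path.
No other singleton works — e.g. {Adherence} leaves P2 open — so {Dosage} is the unique smallest valid adjustment set.

{Dosage}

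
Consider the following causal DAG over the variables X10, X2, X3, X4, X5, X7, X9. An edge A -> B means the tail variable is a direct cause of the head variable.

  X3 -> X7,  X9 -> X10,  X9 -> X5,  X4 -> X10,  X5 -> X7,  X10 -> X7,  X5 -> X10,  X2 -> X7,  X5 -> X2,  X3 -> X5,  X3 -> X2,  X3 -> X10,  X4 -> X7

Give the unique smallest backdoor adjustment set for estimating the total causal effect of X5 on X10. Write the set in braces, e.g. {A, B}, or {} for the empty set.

{X3, X9}

Variables eligible for adjustment (non-descendants of X5, excluding X5 and X10): {X3, X4, X9}.
Backdoor paths from X5 to X10:
  P1: X5 <- X9 -> X10
  P2: X5 <- X3 -> X2 -> X7 <- X4 -> X10
  P3: X5 <- X3 -> X2 -> X7 <- X10
  P4: X5 <- X3 -> X10
  P5: X5 <- X3 -> X7 <- X4 -> X10
  P6: X5 <- X3 -> X7 <- X10
The empty set is not sufficient: P1 (X5 <- X9 -> X10) has no collider blocking it and no conditioned non-collider, so it is open.
Try {X3, X9}:
  P1: blocked at fork node X9 ∈ conditioning set.
  P2: blocked at fork node X3 ∈ conditioning set.
  P3: blocked at fork node X3 ∈ conditioning set.
  P4: blocked at fork node X3 ∈ conditioning set.
  P5: blocked at fork node X3 ∈ conditioning set.
  P6: blocked at fork node X3 ∈ conditioning set.
{X3, X9} contains no descendant of X5 and blocks every backdoor path.
Every element of {X3, X9} is needed (dropping X3 leaves P4 open; dropping X9 leaves P1 open), so no proper subset is valid.
Among all size-2 subsets of the eligible variables, only {X3, X9} blocks every backdoor path, so it is the unique smallest valid adjustment set.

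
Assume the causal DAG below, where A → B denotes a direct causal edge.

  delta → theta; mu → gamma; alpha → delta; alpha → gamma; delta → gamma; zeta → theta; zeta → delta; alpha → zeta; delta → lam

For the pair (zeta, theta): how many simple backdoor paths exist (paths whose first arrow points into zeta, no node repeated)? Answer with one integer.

2

A backdoor path from zeta to theta is any simple undirected path whose first edge points into zeta (i.e. leaves zeta via a parent).
Parents of zeta: {alpha}.
Enumerating:
  P1: zeta <- alpha -> delta -> theta
  P2: zeta <- alpha -> gamma <- delta -> theta
That exhausts the simple backdoor paths. Count: 2.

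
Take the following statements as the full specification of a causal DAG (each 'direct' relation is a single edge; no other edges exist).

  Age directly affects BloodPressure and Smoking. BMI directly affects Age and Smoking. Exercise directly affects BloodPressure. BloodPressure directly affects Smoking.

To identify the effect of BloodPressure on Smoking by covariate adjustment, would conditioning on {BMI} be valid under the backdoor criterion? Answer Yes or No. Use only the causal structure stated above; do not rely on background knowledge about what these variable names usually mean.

Backdoor paths from BloodPressure to Smoking (paths whose first edge points into BloodPressure):
  P1: BloodPressure <- Age <- BMI -> Smoking
  P2: BloodPressure <- Age -> Smoking
Condition 1 (no descendant of BloodPressure in the set): holds — descendants of BloodPressure are {Smoking}; none are in {BMI}.
Condition 2 (every backdoor path blocked by {BMI}):
  P1: blocked at fork node BMI ∈ conditioning set.
  P2: open — no interior node is in the conditioning set.
{BMI} does not satisfy the backdoor criterion.

No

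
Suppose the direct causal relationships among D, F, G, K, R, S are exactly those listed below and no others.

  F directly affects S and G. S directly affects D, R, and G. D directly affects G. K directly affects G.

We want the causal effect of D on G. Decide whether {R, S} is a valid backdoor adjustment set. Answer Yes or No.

Yes

Backdoor paths from D to G (paths whose first edge points into D):
  P1: D <- S <- F -> G
  P2: D <- S -> G
Condition 1 (no descendant of D in the set): holds — descendants of D are {G}; none are in {R, S}.
Condition 2 (every backdoor path blocked by {R, S}):
  P1: blocked at chain node S ∈ conditioning set.
  P2: blocked at fork node S ∈ conditioning set.
{R, S} satisfies the backdoor criterion.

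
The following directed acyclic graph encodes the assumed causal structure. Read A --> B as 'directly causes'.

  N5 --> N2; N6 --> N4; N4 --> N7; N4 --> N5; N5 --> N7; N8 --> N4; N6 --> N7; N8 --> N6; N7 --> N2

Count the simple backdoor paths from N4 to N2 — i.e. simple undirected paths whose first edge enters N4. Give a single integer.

A backdoor path from N4 to N2 is any simple undirected path whose first edge points into N4 (i.e. leaves N4 via a parent).
Parents of N4: {N6, N8}.
Enumerating:
  P1: N4 <- N8 -> N6 -> N7 <- N5 -> N2
  P2: N4 <- N8 -> N6 -> N7 -> N2
  P3: N4 <- N6 -> N7 <- N5 -> N2
  P4: N4 <- N6 -> N7 -> N2
That exhausts the simple backdoor paths. Count: 4.

4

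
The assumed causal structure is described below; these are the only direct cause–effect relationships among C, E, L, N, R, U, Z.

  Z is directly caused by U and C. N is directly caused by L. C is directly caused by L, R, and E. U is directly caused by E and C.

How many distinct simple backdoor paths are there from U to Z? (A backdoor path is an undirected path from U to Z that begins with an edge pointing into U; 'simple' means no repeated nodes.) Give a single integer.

A backdoor path from U to Z is any simple undirected path whose first edge points into U (i.e. leaves U via a parent).
Parents of U: {C, E}.
Enumerating:
  P1: U <- E -> C -> Z
  P2: U <- C -> Z
That exhausts the simple backdoor paths. Count: 2.

2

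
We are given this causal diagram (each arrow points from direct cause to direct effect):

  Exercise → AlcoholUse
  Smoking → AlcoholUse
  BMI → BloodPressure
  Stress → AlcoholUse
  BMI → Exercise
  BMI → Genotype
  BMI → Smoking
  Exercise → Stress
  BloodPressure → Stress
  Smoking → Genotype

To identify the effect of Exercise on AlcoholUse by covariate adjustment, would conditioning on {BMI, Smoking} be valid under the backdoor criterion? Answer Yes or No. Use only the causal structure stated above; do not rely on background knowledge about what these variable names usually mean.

Yes

Backdoor paths from Exercise to AlcoholUse (paths whose first edge points into Exercise):
  P1: Exercise <- BMI -> BloodPressure -> Stress -> AlcoholUse
  P2: Exercise <- BMI -> Smoking -> AlcoholUse
  P3: Exercise <- BMI -> Genotype <- Smoking -> AlcoholUse
Condition 1 (no descendant of Exercise in the set): holds — descendants of Exercise are {AlcoholUse, Stress}; none are in {BMI, Smoking}.
Condition 2 (every backdoor path blocked by {BMI, Smoking}):
  P1: blocked at fork node BMI ∈ conditioning set.
  P2: blocked at fork node BMI ∈ conditioning set.
  P3: blocked at fork node BMI ∈ conditioning set.
{BMI, Smoking} satisfies the backdoor criterion.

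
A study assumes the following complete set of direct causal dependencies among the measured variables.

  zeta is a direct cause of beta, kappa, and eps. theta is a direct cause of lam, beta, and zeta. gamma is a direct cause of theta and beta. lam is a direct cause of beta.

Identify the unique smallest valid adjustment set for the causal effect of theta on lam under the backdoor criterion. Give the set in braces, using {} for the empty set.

Variables eligible for adjustment (non-descendants of theta, excluding theta and lam): {gamma}.
Backdoor paths from theta to lam:
  P1: theta <- gamma -> beta <- lam
Each backdoor path contains an unconditioned collider, so every path is already blocked with the empty conditioning set:
  P1: blocked at collider beta (neither it nor any descendant is in the conditioning set).
The empty set is therefore the unique smallest valid set.

{}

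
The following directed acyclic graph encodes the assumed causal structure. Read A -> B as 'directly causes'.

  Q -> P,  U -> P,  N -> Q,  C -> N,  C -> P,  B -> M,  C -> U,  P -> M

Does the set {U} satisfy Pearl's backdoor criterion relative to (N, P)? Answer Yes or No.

Backdoor paths from N to P (paths whose first edge points into N):
  P1: N <- C -> U -> P
  P2: N <- C -> P
Condition 1 (no descendant of N in the set): holds — descendants of N are {M, P, Q}; none are in {U}.
Condition 2 (every backdoor path blocked by {U}):
  P1: blocked at chain node U ∈ conditioning set.
  P2: open — no interior node is in the conditioning set.
{U} does not satisfy the backdoor criterion.

No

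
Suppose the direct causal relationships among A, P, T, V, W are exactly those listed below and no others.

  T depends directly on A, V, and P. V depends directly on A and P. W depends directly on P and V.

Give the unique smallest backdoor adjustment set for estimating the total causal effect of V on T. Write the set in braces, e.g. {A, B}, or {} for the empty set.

Variables eligible for adjustment (non-descendants of V, excluding V and T): {A, P}.
Backdoor paths from V to T:
  P1: V <- A -> T
  P2: V <- P -> T
The empty set is not sufficient: P1 (V <- A -> T) has no collider blocking it and no conditioned non-collider, so it is open.
Try {A, P}:
  P1: blocked at fork node A ∈ conditioning set.
  P2: blocked at fork node P ∈ conditioning set.
{A, P} contains no descendant of V and blocks every backdoor path.
Every element of {A, P} is needed (dropping A leaves P1 open; dropping P leaves P2 open), so no proper subset is valid.
Among all size-2 subsets of the eligible variables, only {A, P} blocks every backdoor path, so it is the unique smallest valid adjustment set.

{A, P}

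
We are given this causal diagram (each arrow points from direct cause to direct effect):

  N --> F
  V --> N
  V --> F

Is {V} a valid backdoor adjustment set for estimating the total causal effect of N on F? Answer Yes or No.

Backdoor paths from N to F (paths whose first edge points into N):
  P1: N <- V -> F
Condition 1 (no descendant of N in the set): holds — descendants of N are {F}; none are in {V}.
Condition 2 (every backdoor path blocked by {V}):
  P1: blocked at fork node V ∈ conditioning set.
{V} satisfies the backdoor criterion.

Yes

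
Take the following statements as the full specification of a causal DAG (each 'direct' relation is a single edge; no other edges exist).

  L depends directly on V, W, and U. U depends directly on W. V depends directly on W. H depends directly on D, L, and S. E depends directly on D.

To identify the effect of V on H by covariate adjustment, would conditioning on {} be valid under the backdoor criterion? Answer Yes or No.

Backdoor paths from V to H (paths whose first edge points into V):
  P1: V <- W -> U -> L -> H
  P2: V <- W -> L -> H
Condition 1 (no descendant of V in the set): holds — descendants of V are {H, L}; none are in {}.
Condition 2 (every backdoor path blocked by {}):
  P1: open — no interior node is in the conditioning set.
  P2: open — no interior node is in the conditioning set.
{} does not satisfy the backdoor criterion.

No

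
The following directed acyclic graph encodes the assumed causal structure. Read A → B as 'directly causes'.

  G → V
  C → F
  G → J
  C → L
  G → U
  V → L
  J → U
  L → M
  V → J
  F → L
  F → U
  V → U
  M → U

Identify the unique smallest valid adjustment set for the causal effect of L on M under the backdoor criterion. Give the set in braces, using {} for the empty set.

{}

Variables eligible for adjustment (non-descendants of L, excluding L and M): {C, F, G, J, V}.
Backdoor paths from L to M:
  P1: L <- V <- G -> J -> U <- M
  P2: L <- V <- G -> U <- M
  P3: L <- V -> J <- G -> U <- M
  P4: L <- V -> J -> U <- M
  P5: L <- V -> U <- M
  P6: L <- C -> F -> U <- M
  P7: L <- F -> U <- M
Each backdoor path contains an unconditioned collider, so every path is already blocked with the empty conditioning set:
  P1: blocked at collider U (neither it nor any descendant is in the conditioning set).
  P2: blocked at collider U (neither it nor any descendant is in the conditioning set).
  P3: blocked at collider J (neither it nor any descendant is in the conditioning set).
  P4: blocked at collider U (neither it nor any descendant is in the conditioning set).
  P5: blocked at collider U (neither it nor any descendant is in the conditioning set).
  P6: blocked at collider U (neither it nor any descendant is in the conditioning set).
  P7: blocked at collider U (neither it nor any descendant is in the conditioning set).
The empty set is therefore the unique smallest valid set.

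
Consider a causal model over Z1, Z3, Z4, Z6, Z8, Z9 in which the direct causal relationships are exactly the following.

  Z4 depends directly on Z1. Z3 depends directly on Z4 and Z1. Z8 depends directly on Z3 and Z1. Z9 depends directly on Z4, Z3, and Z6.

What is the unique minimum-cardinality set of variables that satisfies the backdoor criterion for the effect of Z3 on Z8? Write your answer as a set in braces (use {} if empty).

{Z1}

Variables eligible for adjustment (non-descendants of Z3, excluding Z3 and Z8): {Z1, Z4, Z6}.
Backdoor paths from Z3 to Z8:
  P1: Z3 <- Z1 -> Z8
  P2: Z3 <- Z4 <- Z1 -> Z8
The empty set is not sufficient: P1 (Z3 <- Z1 -> Z8) has no collider blocking it and no conditioned non-collider, so it is open.
Try {Z1}:
  P1: blocked at fork node Z1 ∈ conditioning set.
  P2: blocked at fork node Z1 ∈ conditioning set.
{Z1} contains no descendant of Z3 and blocks every backdoor path.
No other singleton works — e.g. {Z6} leaves P1 open — so {Z1} is the unique smallest valid adjustment set.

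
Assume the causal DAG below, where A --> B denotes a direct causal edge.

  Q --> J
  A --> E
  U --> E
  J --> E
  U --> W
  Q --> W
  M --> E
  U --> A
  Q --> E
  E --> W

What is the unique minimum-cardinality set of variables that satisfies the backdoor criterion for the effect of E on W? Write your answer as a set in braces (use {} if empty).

{Q, U}

Variables eligible for adjustment (non-descendants of E, excluding E and W): {A, J, M, Q, U}.
Backdoor paths from E to W:
  P1: E <- U -> W
  P2: E <- Q -> W
  P3: E <- J <- Q -> W
  P4: E <- A <- U -> W
The empty set is not sufficient: P1 (E <- U -> W) has no collider blocking it and no conditioned non-collider, so it is open.
Try {Q, U}:
  P1: blocked at fork node U ∈ conditioning set.
  P2: blocked at fork node Q ∈ conditioning set.
  P3: blocked at fork node Q ∈ conditioning set.
  P4: blocked at fork node U ∈ conditioning set.
{Q, U} contains no descendant of E and blocks every backdoor path.
Every element of {Q, U} is needed (dropping Q leaves P2 open; dropping U leaves P1 open), so no proper subset is valid.
Among all size-2 subsets of the eligible variables, only {Q, U} blocks every backdoor path, so it is the unique smallest valid adjustment set.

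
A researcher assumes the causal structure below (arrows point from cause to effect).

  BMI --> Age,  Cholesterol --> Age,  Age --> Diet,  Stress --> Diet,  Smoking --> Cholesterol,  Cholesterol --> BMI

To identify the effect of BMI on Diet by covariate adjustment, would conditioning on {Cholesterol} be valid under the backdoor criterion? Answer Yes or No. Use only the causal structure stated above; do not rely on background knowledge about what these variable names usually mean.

Yes

Backdoor paths from BMI to Diet (paths whose first edge points into BMI):
  P1: BMI <- Cholesterol -> Age -> Diet
Condition 1 (no descendant of BMI in the set): holds — descendants of BMI are {Age, Diet}; none are in {Cholesterol}.
Condition 2 (every backdoor path blocked by {Cholesterol}):
  P1: blocked at fork node Cholesterol ∈ conditioning set.
{Cholesterol} satisfies the backdoor criterion.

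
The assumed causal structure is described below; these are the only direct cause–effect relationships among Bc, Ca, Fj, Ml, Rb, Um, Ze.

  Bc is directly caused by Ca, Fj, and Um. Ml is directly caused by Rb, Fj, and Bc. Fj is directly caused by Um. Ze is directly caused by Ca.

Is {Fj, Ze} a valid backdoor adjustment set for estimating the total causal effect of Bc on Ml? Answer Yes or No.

Yes

Backdoor paths from Bc to Ml (paths whose first edge points into Bc):
  P1: Bc <- Um -> Fj -> Ml
  P2: Bc <- Fj -> Ml
Condition 1 (no descendant of Bc in the set): holds — descendants of Bc are {Ml}; none are in {Fj, Ze}.
Condition 2 (every backdoor path blocked by {Fj, Ze}):
  P1: blocked at chain node Fj ∈ conditioning set.
  P2: blocked at fork node Fj ∈ conditioning set.
{Fj, Ze} satisfies the backdoor criterion.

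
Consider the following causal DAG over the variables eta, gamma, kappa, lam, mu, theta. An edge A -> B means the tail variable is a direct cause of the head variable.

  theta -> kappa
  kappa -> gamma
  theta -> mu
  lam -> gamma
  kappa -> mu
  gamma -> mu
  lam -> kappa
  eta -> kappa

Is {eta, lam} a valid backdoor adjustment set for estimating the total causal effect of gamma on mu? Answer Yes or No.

Backdoor paths from gamma to mu (paths whose first edge points into gamma):
  P1: gamma <- lam -> kappa <- theta -> mu
  P2: gamma <- lam -> kappa -> mu
  P3: gamma <- kappa <- theta -> mu
  P4: gamma <- kappa -> mu
Condition 1 (no descendant of gamma in the set): holds — descendants of gamma are {mu}; none are in {eta, lam}.
Condition 2 (every backdoor path blocked by {eta, lam}):
  P1: blocked at fork node lam ∈ conditioning set.
  P2: blocked at fork node lam ∈ conditioning set.
  P3: open — no interior node is in the conditioning set.
  P4: open — no interior node is in the conditioning set.
{eta, lam} does not satisfy the backdoor criterion.

No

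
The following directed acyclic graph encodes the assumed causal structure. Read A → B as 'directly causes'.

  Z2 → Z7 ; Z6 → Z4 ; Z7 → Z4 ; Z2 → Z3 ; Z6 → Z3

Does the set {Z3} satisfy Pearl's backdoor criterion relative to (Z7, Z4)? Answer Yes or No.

Backdoor paths from Z7 to Z4 (paths whose first edge points into Z7):
  P1: Z7 <- Z2 -> Z3 <- Z6 -> Z4
Condition 1 (no descendant of Z7 in the set): holds — descendants of Z7 are {Z4}; none are in {Z3}.
Condition 2 (every backdoor path blocked by {Z3}):
  P1: open — collider(s) Z3 are conditioned on (or have a conditioned descendant) and no non-collider on the path is in the set.
{Z3} does not satisfy the backdoor criterion.

No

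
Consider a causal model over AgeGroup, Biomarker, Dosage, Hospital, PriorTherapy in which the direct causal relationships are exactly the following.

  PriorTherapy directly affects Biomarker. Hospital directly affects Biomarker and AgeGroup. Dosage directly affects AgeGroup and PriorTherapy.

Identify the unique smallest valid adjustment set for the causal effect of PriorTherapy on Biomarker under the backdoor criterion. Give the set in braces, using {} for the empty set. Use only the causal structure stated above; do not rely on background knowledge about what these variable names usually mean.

Variables eligible for adjustment (non-descendants of PriorTherapy, excluding PriorTherapy and Biomarker): {AgeGroup, Dosage, Hospital}.
Backdoor paths from PriorTherapy to Biomarker:
  P1: PriorTherapy <- Dosage -> AgeGroup <- Hospital -> Biomarker
Each backdoor path contains an unconditioned collider, so every path is already blocked with the empty conditioning set:
  P1: blocked at collider AgeGroup (neither it nor any descendant is in the conditioning set).
The empty set is therefore the unique smallest valid set.

{}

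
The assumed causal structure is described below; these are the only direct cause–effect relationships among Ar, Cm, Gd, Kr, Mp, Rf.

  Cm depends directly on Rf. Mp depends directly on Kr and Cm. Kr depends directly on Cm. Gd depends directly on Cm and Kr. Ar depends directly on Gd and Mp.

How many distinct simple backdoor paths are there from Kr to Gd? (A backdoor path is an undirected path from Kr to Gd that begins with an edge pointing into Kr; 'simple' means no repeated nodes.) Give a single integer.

2

A backdoor path from Kr to Gd is any simple undirected path whose first edge points into Kr (i.e. leaves Kr via a parent).
Parents of Kr: {Cm}.
Enumerating:
  P1: Kr <- Cm -> Gd
  P2: Kr <- Cm -> Mp -> Ar <- Gd
That exhausts the simple backdoor paths. Count: 2.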